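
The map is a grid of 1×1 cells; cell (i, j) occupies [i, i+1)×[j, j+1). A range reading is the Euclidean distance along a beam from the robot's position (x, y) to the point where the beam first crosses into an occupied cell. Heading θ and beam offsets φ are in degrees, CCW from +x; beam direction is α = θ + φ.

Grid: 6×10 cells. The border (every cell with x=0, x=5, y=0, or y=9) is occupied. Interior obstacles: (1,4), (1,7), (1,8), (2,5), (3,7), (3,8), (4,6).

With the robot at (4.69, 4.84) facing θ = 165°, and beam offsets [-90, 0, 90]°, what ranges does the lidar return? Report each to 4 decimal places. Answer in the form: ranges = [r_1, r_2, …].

beam 1: φ=-90°, α=75°
  dir = (cos 75°, sin 75°) = (0.2588, 0.9659); from cell (4,4)
  next x-line at t=1.1977, next y-line at t=0.1656; Δt_x=3.8637, Δt_y=1.0353
    y: enter (4,5) at t=0.1656
    x: enter (5,5) at t=1.1977 ← occupied
  → r_1 = 1.1977
beam 2: φ=0°, α=165°
  dir = (cos 165°, sin 165°) = (-0.9659, 0.2588); from cell (4,4)
  next x-line at t=0.7143, next y-line at t=0.6182; Δt_x=1.0353, Δt_y=3.8637
    y: enter (4,5) at t=0.6182
    x: enter (3,5) at t=0.7143
    x: enter (2,5) at t=1.7496 ← occupied
  → r_2 = 1.7496
beam 3: φ=90°, α=255°
  dir = (cos 255°, sin 255°) = (-0.2588, -0.9659); from cell (4,4)
  next x-line at t=2.6660, next y-line at t=0.8696; Δt_x=3.8637, Δt_y=1.0353
    y: enter (4,3) at t=0.8696
    y: enter (4,2) at t=1.9049
    x: enter (3,2) at t=2.6660
    y: enter (3,1) at t=2.9402
    y: enter (3,0) at t=3.9755 ← occupied
  → r_3 = 3.9755

ranges = [1.1977, 1.7496, 3.9755]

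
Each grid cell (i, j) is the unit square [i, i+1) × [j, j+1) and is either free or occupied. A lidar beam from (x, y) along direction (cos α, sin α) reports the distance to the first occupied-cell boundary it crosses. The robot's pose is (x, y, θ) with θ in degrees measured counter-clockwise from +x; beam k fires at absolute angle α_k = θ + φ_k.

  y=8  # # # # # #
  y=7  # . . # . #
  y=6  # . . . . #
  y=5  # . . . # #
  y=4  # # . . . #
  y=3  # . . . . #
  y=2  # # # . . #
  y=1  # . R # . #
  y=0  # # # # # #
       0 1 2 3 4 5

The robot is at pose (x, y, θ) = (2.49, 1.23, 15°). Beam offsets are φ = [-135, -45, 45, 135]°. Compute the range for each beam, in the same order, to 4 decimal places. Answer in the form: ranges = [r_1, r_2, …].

beam 1: φ=-135°, α=240°
  d=(-0.5000,-0.8660)  start (2,1)  tX=0.9800 tY=0.2656  stride 1/|dx|=2.0000 1/|dy|=1.1547
    cross y-line → (2,0), t=0.2656 (wall)
  → r_1 = 0.2656
beam 2: φ=-45°, α=330°
  d=(0.8660,-0.5000)  start (2,1)  tX=0.5889 tY=0.4600  stride 1/|dx|=1.1547 1/|dy|=2.0000
    cross y-line → (2,0), t=0.4600 (wall)
  → r_2 = 0.4600
beam 3: φ=45°, α=60°
  d=(0.5000,0.8660)  start (2,1)  tX=1.0200 tY=0.8891  stride 1/|dx|=2.0000 1/|dy|=1.1547
    cross y-line → (2,2), t=0.8891 (wall)
  → r_3 = 0.8891
beam 4: φ=135°, α=150°
  d=(-0.8660,0.5000)  start (2,1)  tX=0.5658 tY=1.5400  stride 1/|dx|=1.1547 1/|dy|=2.0000
    cross x-line → (1,1), t=0.5658
    cross y-line → (1,2), t=1.5400 (wall)
  → r_4 = 1.5400

ranges = [0.2656, 0.4600, 0.8891, 1.5400]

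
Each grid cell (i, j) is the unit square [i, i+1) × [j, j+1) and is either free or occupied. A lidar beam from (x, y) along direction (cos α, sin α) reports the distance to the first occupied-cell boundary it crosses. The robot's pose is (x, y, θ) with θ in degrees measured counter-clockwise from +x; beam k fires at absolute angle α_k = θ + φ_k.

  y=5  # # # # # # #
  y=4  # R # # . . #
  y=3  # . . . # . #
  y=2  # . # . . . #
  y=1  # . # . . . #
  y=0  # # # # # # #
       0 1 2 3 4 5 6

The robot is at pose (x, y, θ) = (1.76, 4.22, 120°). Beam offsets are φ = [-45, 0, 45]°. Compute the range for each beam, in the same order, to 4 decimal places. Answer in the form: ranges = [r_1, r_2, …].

beam 1: φ=-45°, α=75°
  dir = (cos 75°, sin 75°) = (0.2588, 0.9659); from cell (1,4)
  next x-line at t=0.9273, next y-line at t=0.8075; Δt_x=3.8637, Δt_y=1.0353
    y: enter (1,5) at t=0.8075 ← occupied
  → r_1 = 0.8075
beam 2: φ=0°, α=120°
  dir = (cos 120°, sin 120°) = (-0.5000, 0.8660); from cell (1,4)
  next x-line at t=1.5200, next y-line at t=0.9007; Δt_x=2.0000, Δt_y=1.1547
    y: enter (1,5) at t=0.9007 ← occupied
  → r_2 = 0.9007
beam 3: φ=45°, α=165°
  dir = (cos 165°, sin 165°) = (-0.9659, 0.2588); from cell (1,4)
  next x-line at t=0.7868, next y-line at t=3.0137; Δt_x=1.0353, Δt_y=3.8637
    x: enter (0,4) at t=0.7868 ← occupied
  → r_3 = 0.7868

ranges = [0.8075, 0.9007, 0.7868]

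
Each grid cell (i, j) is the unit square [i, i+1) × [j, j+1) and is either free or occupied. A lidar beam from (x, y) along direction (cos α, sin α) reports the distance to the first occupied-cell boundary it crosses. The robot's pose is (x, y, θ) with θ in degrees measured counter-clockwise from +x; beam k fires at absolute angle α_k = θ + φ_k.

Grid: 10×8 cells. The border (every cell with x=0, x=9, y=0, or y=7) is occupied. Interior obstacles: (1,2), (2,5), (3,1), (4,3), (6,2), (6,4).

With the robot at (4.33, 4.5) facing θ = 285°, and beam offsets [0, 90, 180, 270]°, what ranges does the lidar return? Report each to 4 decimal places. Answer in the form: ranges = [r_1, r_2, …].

beam 1: φ=0°, α=285°
  cosα=0.2588 sinα=-0.9659 | (4,4) | tMaxX 2.5887 tMaxY 0.5176 | tΔX 3.8637 tΔY 1.0353
    t=0.5176 [y] (4,3) — stop
  → r_1 = 0.5176
beam 2: φ=90°, α=15°
  cosα=0.9659 sinα=0.2588 | (4,4) | tMaxX 0.6936 tMaxY 1.9319 | tΔX 1.0353 tΔY 3.8637
    t=0.6936 [x] (5,4)
    t=1.7289 [x] (6,4) — stop
  → r_2 = 1.7289
beam 3: φ=180°, α=105°
  cosα=-0.2588 sinα=0.9659 | (4,4) | tMaxX 1.2750 tMaxY 0.5176 | tΔX 3.8637 tΔY 1.0353
    t=0.5176 [y] (4,5)
    t=1.2750 [x] (3,5)
    t=1.5529 [y] (3,6)
    t=2.5882 [y] (3,7) — stop
  → r_3 = 2.5882
beam 4: φ=270°, α=195°
  cosα=-0.9659 sinα=-0.2588 | (4,4) | tMaxX 0.3416 tMaxY 1.9319 | tΔX 1.0353 tΔY 3.8637
    t=0.3416 [x] (3,4)
    t=1.3769 [x] (2,4)
    t=1.9319 [y] (2,3)
    t=2.4122 [x] (1,3)
    t=3.4475 [x] (0,3) — stop
  → r_4 = 3.4475

ranges = [0.5176, 1.7289, 2.5882, 3.4475]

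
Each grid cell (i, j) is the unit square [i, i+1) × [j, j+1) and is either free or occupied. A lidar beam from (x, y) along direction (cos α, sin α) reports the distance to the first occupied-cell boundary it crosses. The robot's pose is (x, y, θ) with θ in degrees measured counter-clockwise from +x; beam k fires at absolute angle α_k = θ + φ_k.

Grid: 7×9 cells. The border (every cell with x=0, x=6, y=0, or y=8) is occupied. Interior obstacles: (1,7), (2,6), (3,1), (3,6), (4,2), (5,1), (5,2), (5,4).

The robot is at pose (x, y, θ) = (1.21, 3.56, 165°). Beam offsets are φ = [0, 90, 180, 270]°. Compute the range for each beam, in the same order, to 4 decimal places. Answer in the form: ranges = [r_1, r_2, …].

beam 1: φ=0°, α=165°
  direction (-0.9659, 0.2588); cell (1,3); t to first gridline: x 0.2174, y 1.7000 (then +1.0353 / +3.8637)
    (0,3) via x @ 0.2174  # hit
  → r_1 = 0.2174
beam 2: φ=90°, α=255°
  direction (-0.2588, -0.9659); cell (1,3); t to first gridline: x 0.8114, y 0.5798 (then +3.8637 / +1.0353)
    (1,2) via y @ 0.5798
    (0,2) via x @ 0.8114  # hit
  → r_2 = 0.8114
beam 3: φ=180°, α=345°
  direction (0.9659, -0.2588); cell (1,3); t to first gridline: x 0.8179, y 2.1637 (then +1.0353 / +3.8637)
    (2,3) via x @ 0.8179
    (3,3) via x @ 1.8531
    (3,2) via y @ 2.1637
    (4,2) via x @ 2.8884  # hit
  → r_3 = 2.8884
beam 4: φ=270°, α=75°
  direction (0.2588, 0.9659); cell (1,3); t to first gridline: x 3.0523, y 0.4555 (then +3.8637 / +1.0353)
    (1,4) via y @ 0.4555
    (1,5) via y @ 1.4908
    (1,6) via y @ 2.5261
    (2,6) via x @ 3.0523  # hit
  → r_4 = 3.0523

ranges = [0.2174, 0.8114, 2.8884, 3.0523]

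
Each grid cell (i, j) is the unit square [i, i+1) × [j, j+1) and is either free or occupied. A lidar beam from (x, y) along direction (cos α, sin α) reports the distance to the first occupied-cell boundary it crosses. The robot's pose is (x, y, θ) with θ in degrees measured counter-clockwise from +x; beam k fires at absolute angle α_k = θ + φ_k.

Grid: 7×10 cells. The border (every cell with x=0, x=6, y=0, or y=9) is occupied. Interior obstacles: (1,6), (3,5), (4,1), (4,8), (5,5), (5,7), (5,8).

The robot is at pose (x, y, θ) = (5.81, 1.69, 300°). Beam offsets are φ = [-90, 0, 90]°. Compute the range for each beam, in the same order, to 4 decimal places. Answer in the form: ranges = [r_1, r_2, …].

beam 1: φ=-90°, α=210°
  direction (-0.8660, -0.5000); cell (5,1); t to first gridline: x 0.9353, y 1.3800 (then +1.1547 / +2.0000)
    (4,1) via x @ 0.9353  # hit
  → r_1 = 0.9353
beam 2: φ=0°, α=300°
  direction (0.5000, -0.8660); cell (5,1); t to first gridline: x 0.3800, y 0.7967 (then +2.0000 / +1.1547)
    (6,1) via x @ 0.3800  # hit
  → r_2 = 0.3800
beam 3: φ=90°, α=30°
  direction (0.8660, 0.5000); cell (5,1); t to first gridline: x 0.2194, y 0.6200 (then +1.1547 / +2.0000)
    (6,1) via x @ 0.2194  # hit
  → r_3 = 0.2194

ranges = [0.9353, 0.3800, 0.2194]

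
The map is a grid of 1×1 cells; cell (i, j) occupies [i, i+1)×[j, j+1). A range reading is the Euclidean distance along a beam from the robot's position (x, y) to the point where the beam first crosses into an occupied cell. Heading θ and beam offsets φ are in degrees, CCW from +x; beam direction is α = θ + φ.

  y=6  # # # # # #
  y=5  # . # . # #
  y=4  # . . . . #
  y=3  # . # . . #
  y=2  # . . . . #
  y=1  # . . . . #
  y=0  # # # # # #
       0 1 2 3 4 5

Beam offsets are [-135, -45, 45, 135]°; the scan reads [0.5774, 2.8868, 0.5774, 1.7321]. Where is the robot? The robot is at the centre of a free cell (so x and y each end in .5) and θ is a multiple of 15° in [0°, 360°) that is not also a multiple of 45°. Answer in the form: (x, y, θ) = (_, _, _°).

(x, y, θ) = (2.5, 4.5, 15°)

Candidates: 17 free-cell centres × 16 headings = 272 poses. Raycast each; keep the one whose scan matches to 4 dp.
  (4.5, 1.5, 195°): beam 1 = 1.0000 ≠ 0.5774 ✗
  (4.5, 2.5, 345°): beam 1 = 3.0000 ≠ 0.5774 ✗
  (1.5, 4.5, 255°): beam 1 = 1.0000 ≠ 0.5774 ✗
  …
  (2.5, 4.5, 15°): r_1=0.5774, r_2=2.8868, r_3=0.5774, r_4=1.7321 — all match ✓
No second candidate reproduces the full scan.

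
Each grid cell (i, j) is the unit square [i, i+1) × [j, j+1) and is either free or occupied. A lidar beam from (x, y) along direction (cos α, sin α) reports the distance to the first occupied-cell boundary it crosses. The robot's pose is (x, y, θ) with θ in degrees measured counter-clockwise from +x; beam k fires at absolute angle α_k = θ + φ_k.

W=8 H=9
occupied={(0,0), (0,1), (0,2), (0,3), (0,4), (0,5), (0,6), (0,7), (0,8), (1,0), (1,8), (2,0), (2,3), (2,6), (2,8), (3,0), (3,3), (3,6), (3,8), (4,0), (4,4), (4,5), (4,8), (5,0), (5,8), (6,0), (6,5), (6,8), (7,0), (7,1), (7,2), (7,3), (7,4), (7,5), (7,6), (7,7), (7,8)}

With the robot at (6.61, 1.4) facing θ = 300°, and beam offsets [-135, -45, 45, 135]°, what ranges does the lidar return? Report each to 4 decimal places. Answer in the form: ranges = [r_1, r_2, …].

beam 1: φ=-135°, α=165°
  cosα=-0.9659 sinα=0.2588 | (6,1) | tMaxX 0.6315 tMaxY 2.3182 | tΔX 1.0353 tΔY 3.8637
    t=0.6315 [x] (5,1)
    t=1.6668 [x] (4,1)
    t=2.3182 [y] (4,2)
    t=2.7021 [x] (3,2)
    t=3.7373 [x] (2,2)
    t=4.7726 [x] (1,2)
    t=5.8079 [x] (0,2) — stop
  → r_1 = 5.8079
beam 2: φ=-45°, α=255°
  cosα=-0.2588 sinα=-0.9659 | (6,1) | tMaxX 2.3569 tMaxY 0.4141 | tΔX 3.8637 tΔY 1.0353
    t=0.4141 [y] (6,0) — stop
  → r_2 = 0.4141
beam 3: φ=45°, α=345°
  cosα=0.9659 sinα=-0.2588 | (6,1) | tMaxX 0.4038 tMaxY 1.5455 | tΔX 1.0353 tΔY 3.8637
    t=0.4038 [x] (7,1) — stop
  → r_3 = 0.4038
beam 4: φ=135°, α=75°
  cosα=0.2588 sinα=0.9659 | (6,1) | tMaxX 1.5068 tMaxY 0.6212 | tΔX 3.8637 tΔY 1.0353
    t=0.6212 [y] (6,2)
    t=1.5068 [x] (7,2) — stop
  → r_4 = 1.5068

ranges = [5.8079, 0.4141, 0.4038, 1.5068]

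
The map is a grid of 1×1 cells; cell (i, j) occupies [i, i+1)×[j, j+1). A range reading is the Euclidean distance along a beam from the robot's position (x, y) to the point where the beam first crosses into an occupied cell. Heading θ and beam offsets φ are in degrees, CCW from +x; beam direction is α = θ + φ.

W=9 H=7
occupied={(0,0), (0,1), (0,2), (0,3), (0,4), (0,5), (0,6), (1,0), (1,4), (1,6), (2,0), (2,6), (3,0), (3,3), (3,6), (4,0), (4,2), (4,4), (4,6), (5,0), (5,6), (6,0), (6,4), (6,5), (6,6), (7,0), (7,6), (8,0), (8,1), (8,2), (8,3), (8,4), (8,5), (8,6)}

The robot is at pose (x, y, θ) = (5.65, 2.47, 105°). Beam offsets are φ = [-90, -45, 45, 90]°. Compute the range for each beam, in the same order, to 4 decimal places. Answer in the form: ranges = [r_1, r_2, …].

beam 1: φ=-90°, α=15°
  cosα=0.9659 sinα=0.2588 | (5,2) | tMaxX 0.3623 tMaxY 2.0478 | tΔX 1.0353 tΔY 3.8637
    t=0.3623 [x] (6,2)
    t=1.3976 [x] (7,2)
    t=2.0478 [y] (7,3)
    t=2.4329 [x] (8,3) — stop
  → r_1 = 2.4329
beam 2: φ=-45°, α=60°
  cosα=0.5000 sinα=0.8660 | (5,2) | tMaxX 0.7000 tMaxY 0.6120 | tΔX 2.0000 tΔY 1.1547
    t=0.6120 [y] (5,3)
    t=0.7000 [x] (6,3)
    t=1.7667 [y] (6,4) — stop
  → r_2 = 1.7667
beam 3: φ=45°, α=150°
  cosα=-0.8660 sinα=0.5000 | (5,2) | tMaxX 0.7506 tMaxY 1.0600 | tΔX 1.1547 tΔY 2.0000
    t=0.7506 [x] (4,2) — stop
  → r_3 = 0.7506
beam 4: φ=90°, α=195°
  cosα=-0.9659 sinα=-0.2588 | (5,2) | tMaxX 0.6729 tMaxY 1.8159 | tΔX 1.0353 tΔY 3.8637
    t=0.6729 [x] (4,2) — stop
  → r_4 = 0.6729

ranges = [2.4329, 1.7667, 0.7506, 0.6729]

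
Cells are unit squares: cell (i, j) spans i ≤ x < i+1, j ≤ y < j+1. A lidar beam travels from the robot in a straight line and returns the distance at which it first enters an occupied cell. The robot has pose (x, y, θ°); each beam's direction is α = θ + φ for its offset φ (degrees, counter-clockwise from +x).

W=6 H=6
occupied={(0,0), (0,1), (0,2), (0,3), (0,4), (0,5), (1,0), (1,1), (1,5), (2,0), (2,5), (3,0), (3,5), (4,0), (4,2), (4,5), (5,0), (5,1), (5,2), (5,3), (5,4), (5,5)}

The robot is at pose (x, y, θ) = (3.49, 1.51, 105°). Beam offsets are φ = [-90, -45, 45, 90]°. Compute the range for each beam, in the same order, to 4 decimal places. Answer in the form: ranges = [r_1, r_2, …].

ranges = [1.5633, 1.0200, 2.8752, 1.5426]

beam 1: φ=-90°, α=15°
  direction (0.9659, 0.2588); cell (3,1); t to first gridline: x 0.5280, y 1.8932 (then +1.0353 / +3.8637)
    (4,1) via x @ 0.5280
    (5,1) via x @ 1.5633  # hit
  → r_1 = 1.5633
beam 2: φ=-45°, α=60°
  direction (0.5000, 0.8660); cell (3,1); t to first gridline: x 1.0200, y 0.5658 (then +2.0000 / +1.1547)
    (3,2) via y @ 0.5658
    (4,2) via x @ 1.0200  # hit
  → r_2 = 1.0200
beam 3: φ=45°, α=150°
  direction (-0.8660, 0.5000); cell (3,1); t to first gridline: x 0.5658, y 0.9800 (then +1.1547 / +2.0000)
    (2,1) via x @ 0.5658
    (2,2) via y @ 0.9800
    (1,2) via x @ 1.7205
    (0,2) via x @ 2.8752  # hit
  → r_3 = 2.8752
beam 4: φ=90°, α=195°
  direction (-0.9659, -0.2588); cell (3,1); t to first gridline: x 0.5073, y 1.9705 (then +1.0353 / +3.8637)
    (2,1) via x @ 0.5073
    (1,1) via x @ 1.5426  # hit
  → r_4 = 1.5426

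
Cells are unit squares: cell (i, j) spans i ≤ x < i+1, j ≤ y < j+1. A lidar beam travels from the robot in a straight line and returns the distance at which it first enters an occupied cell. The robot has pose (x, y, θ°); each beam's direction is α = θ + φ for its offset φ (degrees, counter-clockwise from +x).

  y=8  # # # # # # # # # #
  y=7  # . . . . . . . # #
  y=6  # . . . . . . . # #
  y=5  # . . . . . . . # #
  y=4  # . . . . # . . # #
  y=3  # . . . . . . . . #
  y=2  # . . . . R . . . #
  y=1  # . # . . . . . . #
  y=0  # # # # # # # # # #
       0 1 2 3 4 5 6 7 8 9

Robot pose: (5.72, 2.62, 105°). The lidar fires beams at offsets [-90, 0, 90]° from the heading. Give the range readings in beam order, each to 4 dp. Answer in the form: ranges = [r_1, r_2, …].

ranges = [3.3957, 1.4287, 2.8160]

beam 1: φ=-90°, α=15°
  cosα=0.9659 sinα=0.2588 | (5,2) | tMaxX 0.2899 tMaxY 1.4682 | tΔX 1.0353 tΔY 3.8637
    t=0.2899 [x] (6,2)
    t=1.3252 [x] (7,2)
    t=1.4682 [y] (7,3)
    t=2.3604 [x] (8,3)
    t=3.3957 [x] (9,3) — stop
  → r_1 = 3.3957
beam 2: φ=0°, α=105°
  cosα=-0.2588 sinα=0.9659 | (5,2) | tMaxX 2.7819 tMaxY 0.3934 | tΔX 3.8637 tΔY 1.0353
    t=0.3934 [y] (5,3)
    t=1.4287 [y] (5,4) — stop
  → r_2 = 1.4287
beam 3: φ=90°, α=195°
  cosα=-0.9659 sinα=-0.2588 | (5,2) | tMaxX 0.7454 tMaxY 2.3955 | tΔX 1.0353 tΔY 3.8637
    t=0.7454 [x] (4,2)
    t=1.7807 [x] (3,2)
    t=2.3955 [y] (3,1)
    t=2.8160 [x] (2,1) — stop
  → r_3 = 2.8160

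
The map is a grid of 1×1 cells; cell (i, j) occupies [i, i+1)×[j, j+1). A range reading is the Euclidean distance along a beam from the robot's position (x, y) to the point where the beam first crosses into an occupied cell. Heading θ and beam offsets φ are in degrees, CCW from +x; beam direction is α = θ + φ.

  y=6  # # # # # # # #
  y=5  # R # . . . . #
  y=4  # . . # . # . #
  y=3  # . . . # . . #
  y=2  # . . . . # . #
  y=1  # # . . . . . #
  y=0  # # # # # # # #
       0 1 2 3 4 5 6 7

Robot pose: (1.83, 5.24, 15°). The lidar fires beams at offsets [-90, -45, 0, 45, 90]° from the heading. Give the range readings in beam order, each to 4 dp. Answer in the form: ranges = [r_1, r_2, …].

ranges = [4.3896, 0.1963, 0.1760, 0.3400, 0.7868]

beam 1: φ=-90°, α=285°
  cosα=0.2588 sinα=-0.9659 | (1,5) | tMaxX 0.6568 tMaxY 0.2485 | tΔX 3.8637 tΔY 1.0353
    t=0.2485 [y] (1,4)
    t=0.6568 [x] (2,4)
    t=1.2837 [y] (2,3)
    t=2.3190 [y] (2,2)
    t=3.3543 [y] (2,1)
    t=4.3896 [y] (2,0) — stop
  → r_1 = 4.3896
beam 2: φ=-45°, α=330°
  cosα=0.8660 sinα=-0.5000 | (1,5) | tMaxX 0.1963 tMaxY 0.4800 | tΔX 1.1547 tΔY 2.0000
    t=0.1963 [x] (2,5) — stop
  → r_2 = 0.1963
beam 3: φ=0°, α=15°
  cosα=0.9659 sinα=0.2588 | (1,5) | tMaxX 0.1760 tMaxY 2.9364 | tΔX 1.0353 tΔY 3.8637
    t=0.1760 [x] (2,5) — stop
  → r_3 = 0.1760
beam 4: φ=45°, α=60°
  cosα=0.5000 sinα=0.8660 | (1,5) | tMaxX 0.3400 tMaxY 0.8776 | tΔX 2.0000 tΔY 1.1547
    t=0.3400 [x] (2,5) — stop
  → r_4 = 0.3400
beam 5: φ=90°, α=105°
  cosα=-0.2588 sinα=0.9659 | (1,5) | tMaxX 3.2069 tMaxY 0.7868 | tΔX 3.8637 tΔY 1.0353
    t=0.7868 [y] (1,6) — stop
  → r_5 = 0.7868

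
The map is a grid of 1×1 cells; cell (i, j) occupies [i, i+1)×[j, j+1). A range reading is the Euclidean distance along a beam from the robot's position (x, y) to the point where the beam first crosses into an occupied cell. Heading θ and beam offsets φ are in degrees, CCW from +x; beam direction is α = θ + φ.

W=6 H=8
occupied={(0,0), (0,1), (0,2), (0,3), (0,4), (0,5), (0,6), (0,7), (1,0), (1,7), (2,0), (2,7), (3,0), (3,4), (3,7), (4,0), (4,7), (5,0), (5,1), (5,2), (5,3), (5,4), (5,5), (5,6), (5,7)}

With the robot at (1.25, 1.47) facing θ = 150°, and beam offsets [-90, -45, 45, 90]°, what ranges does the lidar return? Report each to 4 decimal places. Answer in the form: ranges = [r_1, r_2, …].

beam 1: φ=-90°, α=60°
  cosα=0.5000 sinα=0.8660 | (1,1) | tMaxX 1.5000 tMaxY 0.6120 | tΔX 2.0000 tΔY 1.1547
    t=0.6120 [y] (1,2)
    t=1.5000 [x] (2,2)
    t=1.7667 [y] (2,3)
    t=2.9214 [y] (2,4)
    t=3.5000 [x] (3,4) — stop
  → r_1 = 3.5000
beam 2: φ=-45°, α=105°
  cosα=-0.2588 sinα=0.9659 | (1,1) | tMaxX 0.9659 tMaxY 0.5487 | tΔX 3.8637 tΔY 1.0353
    t=0.5487 [y] (1,2)
    t=0.9659 [x] (0,2) — stop
  → r_2 = 0.9659
beam 3: φ=45°, α=195°
  cosα=-0.9659 sinα=-0.2588 | (1,1) | tMaxX 0.2588 tMaxY 1.8159 | tΔX 1.0353 tΔY 3.8637
    t=0.2588 [x] (0,1) — stop
  → r_3 = 0.2588
beam 4: φ=90°, α=240°
  cosα=-0.5000 sinα=-0.8660 | (1,1) | tMaxX 0.5000 tMaxY 0.5427 | tΔX 2.0000 tΔY 1.1547
    t=0.5000 [x] (0,1) — stop
  → r_4 = 0.5000

ranges = [3.5000, 0.9659, 0.2588, 0.5000]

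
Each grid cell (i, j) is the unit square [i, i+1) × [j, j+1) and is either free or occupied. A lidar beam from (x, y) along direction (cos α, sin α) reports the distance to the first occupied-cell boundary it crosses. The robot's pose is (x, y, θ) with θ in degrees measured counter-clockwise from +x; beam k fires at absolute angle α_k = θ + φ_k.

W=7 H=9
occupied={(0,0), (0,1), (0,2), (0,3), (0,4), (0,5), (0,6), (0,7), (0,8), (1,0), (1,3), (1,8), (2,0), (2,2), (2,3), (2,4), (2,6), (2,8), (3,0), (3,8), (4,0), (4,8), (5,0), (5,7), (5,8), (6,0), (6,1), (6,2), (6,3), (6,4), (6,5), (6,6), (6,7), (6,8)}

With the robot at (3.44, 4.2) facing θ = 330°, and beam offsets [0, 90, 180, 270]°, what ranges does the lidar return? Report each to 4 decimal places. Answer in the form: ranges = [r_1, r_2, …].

beam 1: φ=0°, α=330°
  cosα=0.8660 sinα=-0.5000 | (3,4) | tMaxX 0.6466 tMaxY 0.4000 | tΔX 1.1547 tΔY 2.0000
    t=0.4000 [y] (3,3)
    t=0.6466 [x] (4,3)
    t=1.8013 [x] (5,3)
    t=2.4000 [y] (5,2)
    t=2.9560 [x] (6,2) — stop
  → r_1 = 2.9560
beam 2: φ=90°, α=60°
  cosα=0.5000 sinα=0.8660 | (3,4) | tMaxX 1.1200 tMaxY 0.9238 | tΔX 2.0000 tΔY 1.1547
    t=0.9238 [y] (3,5)
    t=1.1200 [x] (4,5)
    t=2.0785 [y] (4,6)
    t=3.1200 [x] (5,6)
    t=3.2332 [y] (5,7) — stop
  → r_2 = 3.2332
beam 3: φ=180°, α=150°
  cosα=-0.8660 sinα=0.5000 | (3,4) | tMaxX 0.5081 tMaxY 1.6000 | tΔX 1.1547 tΔY 2.0000
    t=0.5081 [x] (2,4) — stop
  → r_3 = 0.5081
beam 4: φ=270°, α=240°
  cosα=-0.5000 sinα=-0.8660 | (3,4) | tMaxX 0.8800 tMaxY 0.2309 | tΔX 2.0000 tΔY 1.1547
    t=0.2309 [y] (3,3)
    t=0.8800 [x] (2,3) — stop
  → r_4 = 0.8800

ranges = [2.9560, 3.2332, 0.5081, 0.8800]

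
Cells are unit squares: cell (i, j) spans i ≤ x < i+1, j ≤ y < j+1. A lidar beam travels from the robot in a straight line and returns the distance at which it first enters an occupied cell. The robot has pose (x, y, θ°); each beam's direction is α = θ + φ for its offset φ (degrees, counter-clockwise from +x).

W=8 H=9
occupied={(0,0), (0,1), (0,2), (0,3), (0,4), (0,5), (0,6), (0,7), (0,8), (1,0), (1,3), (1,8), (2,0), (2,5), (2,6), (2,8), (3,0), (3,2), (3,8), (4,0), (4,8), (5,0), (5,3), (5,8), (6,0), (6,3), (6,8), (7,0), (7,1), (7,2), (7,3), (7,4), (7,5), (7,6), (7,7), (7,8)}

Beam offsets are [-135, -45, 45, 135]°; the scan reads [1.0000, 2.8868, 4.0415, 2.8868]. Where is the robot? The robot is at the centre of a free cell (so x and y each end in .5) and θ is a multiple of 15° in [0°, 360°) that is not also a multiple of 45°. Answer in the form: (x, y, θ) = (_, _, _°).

The pose lattice has 36·16 = 576 candidates. Test each by forward raycasting.
  (1.5, 4.5, 330°): beam 1 = 0.5176 ≠ 1.0000 ✗
  (6.5, 5.5, 330°): beam 1 = 5.6940 ≠ 1.0000 ✗
  (4.5, 6.5, 75°): beam 1 = 2.8868 ≠ 1.0000 ✗
  …
  (4.5, 4.5, 75°): r_1=1.0000, r_2=2.8868, r_3=4.0415, r_4=2.8868 — all match ✓
No second candidate reproduces the full scan.

(x, y, θ) = (4.5, 4.5, 75°)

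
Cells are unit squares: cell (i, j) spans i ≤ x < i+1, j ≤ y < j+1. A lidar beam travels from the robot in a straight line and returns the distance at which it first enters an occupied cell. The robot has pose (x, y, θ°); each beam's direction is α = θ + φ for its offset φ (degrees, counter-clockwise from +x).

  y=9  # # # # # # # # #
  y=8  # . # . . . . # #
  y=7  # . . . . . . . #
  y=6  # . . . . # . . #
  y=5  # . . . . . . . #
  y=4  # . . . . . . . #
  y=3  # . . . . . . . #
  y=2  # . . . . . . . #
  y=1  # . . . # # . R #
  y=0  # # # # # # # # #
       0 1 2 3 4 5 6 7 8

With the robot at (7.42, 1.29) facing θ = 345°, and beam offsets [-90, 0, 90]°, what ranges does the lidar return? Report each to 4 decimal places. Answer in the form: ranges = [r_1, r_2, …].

ranges = [0.3002, 0.6005, 2.2409]

beam 1: φ=-90°, α=255°
  direction (-0.2588, -0.9659); cell (7,1); t to first gridline: x 1.6228, y 0.3002 (then +3.8637 / +1.0353)
    (7,0) via y @ 0.3002  # hit
  → r_1 = 0.3002
beam 2: φ=0°, α=345°
  direction (0.9659, -0.2588); cell (7,1); t to first gridline: x 0.6005, y 1.1205 (then +1.0353 / +3.8637)
    (8,1) via x @ 0.6005  # hit
  → r_2 = 0.6005
beam 3: φ=90°, α=75°
  direction (0.2588, 0.9659); cell (7,1); t to first gridline: x 2.2409, y 0.7350 (then +3.8637 / +1.0353)
    (7,2) via y @ 0.7350
    (7,3) via y @ 1.7703
    (8,3) via x @ 2.2409  # hit
  → r_3 = 2.2409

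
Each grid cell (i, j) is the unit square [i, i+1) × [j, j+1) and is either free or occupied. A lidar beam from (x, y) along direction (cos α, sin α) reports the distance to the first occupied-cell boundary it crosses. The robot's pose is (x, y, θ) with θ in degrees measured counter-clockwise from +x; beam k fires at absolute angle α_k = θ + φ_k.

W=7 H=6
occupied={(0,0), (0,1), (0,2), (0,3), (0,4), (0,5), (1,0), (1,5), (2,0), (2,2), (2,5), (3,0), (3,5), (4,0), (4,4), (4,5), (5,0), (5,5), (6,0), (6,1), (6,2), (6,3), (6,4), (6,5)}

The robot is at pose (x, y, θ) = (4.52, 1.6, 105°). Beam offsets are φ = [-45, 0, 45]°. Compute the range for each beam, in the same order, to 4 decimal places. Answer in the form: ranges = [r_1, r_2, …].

ranges = [2.9600, 3.5199, 1.7551]

beam 1: φ=-45°, α=60°
  direction (0.5000, 0.8660); cell (4,1); t to first gridline: x 0.9600, y 0.4619 (then +2.0000 / +1.1547)
    (4,2) via y @ 0.4619
    (5,2) via x @ 0.9600
    (5,3) via y @ 1.6166
    (5,4) via y @ 2.7713
    (6,4) via x @ 2.9600  # hit
  → r_1 = 2.9600
beam 2: φ=0°, α=105°
  direction (-0.2588, 0.9659); cell (4,1); t to first gridline: x 2.0091, y 0.4141 (then +3.8637 / +1.0353)
    (4,2) via y @ 0.4141
    (4,3) via y @ 1.4494
    (3,3) via x @ 2.0091
    (3,4) via y @ 2.4847
    (3,5) via y @ 3.5199  # hit
  → r_2 = 3.5199
beam 3: φ=45°, α=150°
  direction (-0.8660, 0.5000); cell (4,1); t to first gridline: x 0.6004, y 0.8000 (then +1.1547 / +2.0000)
    (3,1) via x @ 0.6004
    (3,2) via y @ 0.8000
    (2,2) via x @ 1.7551  # hit
  → r_3 = 1.7551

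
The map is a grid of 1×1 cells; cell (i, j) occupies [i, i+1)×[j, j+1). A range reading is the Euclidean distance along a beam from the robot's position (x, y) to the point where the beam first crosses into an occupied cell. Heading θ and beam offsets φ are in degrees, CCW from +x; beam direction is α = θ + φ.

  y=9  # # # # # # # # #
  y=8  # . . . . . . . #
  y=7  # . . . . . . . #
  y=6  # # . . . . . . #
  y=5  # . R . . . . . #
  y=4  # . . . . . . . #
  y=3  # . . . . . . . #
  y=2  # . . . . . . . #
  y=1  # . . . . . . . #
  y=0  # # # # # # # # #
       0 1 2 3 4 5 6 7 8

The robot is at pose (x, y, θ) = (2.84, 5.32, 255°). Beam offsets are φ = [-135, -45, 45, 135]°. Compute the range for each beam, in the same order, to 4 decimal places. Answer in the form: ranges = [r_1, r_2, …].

ranges = [1.6800, 2.1246, 4.9883, 5.9583]

beam 1: φ=-135°, α=120°
  d=(-0.5000,0.8660)  start (2,5)  tX=1.6800 tY=0.7852  stride 1/|dx|=2.0000 1/|dy|=1.1547
    cross y-line → (2,6), t=0.7852
    cross x-line → (1,6), t=1.6800 (wall)
  → r_1 = 1.6800
beam 2: φ=-45°, α=210°
  d=(-0.8660,-0.5000)  start (2,5)  tX=0.9699 tY=0.6400  stride 1/|dx|=1.1547 1/|dy|=2.0000
    cross y-line → (2,4), t=0.6400
    cross x-line → (1,4), t=0.9699
    cross x-line → (0,4), t=2.1246 (wall)
  → r_2 = 2.1246
beam 3: φ=45°, α=300°
  d=(0.5000,-0.8660)  start (2,5)  tX=0.3200 tY=0.3695  stride 1/|dx|=2.0000 1/|dy|=1.1547
    cross x-line → (3,5), t=0.3200
    cross y-line → (3,4), t=0.3695
    cross y-line → (3,3), t=1.5242
    cross x-line → (4,3), t=2.3200
    cross y-line → (4,2), t=2.6789
    cross y-line → (4,1), t=3.8336
    cross x-line → (5,1), t=4.3200
    cross y-line → (5,0), t=4.9883 (wall)
  → r_3 = 4.9883
beam 4: φ=135°, α=30°
  d=(0.8660,0.5000)  start (2,5)  tX=0.1848 tY=1.3600  stride 1/|dx|=1.1547 1/|dy|=2.0000
    cross x-line → (3,5), t=0.1848
    cross x-line → (4,5), t=1.3395
    cross y-line → (4,6), t=1.3600
    cross x-line → (5,6), t=2.4942
    cross y-line → (5,7), t=3.3600
    cross x-line → (6,7), t=3.6489
    cross x-line → (7,7), t=4.8036
    cross y-line → (7,8), t=5.3600
    cross x-line → (8,8), t=5.9583 (wall)
  → r_4 = 5.9583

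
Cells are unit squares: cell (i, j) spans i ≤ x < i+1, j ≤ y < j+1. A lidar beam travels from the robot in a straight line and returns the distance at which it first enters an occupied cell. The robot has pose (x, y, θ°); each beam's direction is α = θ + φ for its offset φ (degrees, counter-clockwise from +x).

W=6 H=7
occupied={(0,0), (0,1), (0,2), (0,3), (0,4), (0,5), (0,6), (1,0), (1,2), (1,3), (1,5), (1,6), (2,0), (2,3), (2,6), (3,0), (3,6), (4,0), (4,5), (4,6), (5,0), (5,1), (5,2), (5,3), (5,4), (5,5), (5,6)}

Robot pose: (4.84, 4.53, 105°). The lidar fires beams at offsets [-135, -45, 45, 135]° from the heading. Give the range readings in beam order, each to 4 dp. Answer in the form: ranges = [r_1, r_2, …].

beam 1: φ=-135°, α=330°
  direction (0.8660, -0.5000); cell (4,4); t to first gridline: x 0.1848, y 1.0600 (then +1.1547 / +2.0000)
    (5,4) via x @ 0.1848  # hit
  → r_1 = 0.1848
beam 2: φ=-45°, α=60°
  direction (0.5000, 0.8660); cell (4,4); t to first gridline: x 0.3200, y 0.5427 (then +2.0000 / +1.1547)
    (5,4) via x @ 0.3200  # hit
  → r_2 = 0.3200
beam 3: φ=45°, α=150°
  direction (-0.8660, 0.5000); cell (4,4); t to first gridline: x 0.9699, y 0.9400 (then +1.1547 / +2.0000)
    (4,5) via y @ 0.9400  # hit
  → r_3 = 0.9400
beam 4: φ=135°, α=240°
  direction (-0.5000, -0.8660); cell (4,4); t to first gridline: x 1.6800, y 0.6120 (then +2.0000 / +1.1547)
    (4,3) via y @ 0.6120
    (3,3) via x @ 1.6800
    (3,2) via y @ 1.7667
    (3,1) via y @ 2.9214
    (2,1) via x @ 3.6800
    (2,0) via y @ 4.0761  # hit
  → r_4 = 4.0761

ranges = [0.1848, 0.3200, 0.9400, 4.0761]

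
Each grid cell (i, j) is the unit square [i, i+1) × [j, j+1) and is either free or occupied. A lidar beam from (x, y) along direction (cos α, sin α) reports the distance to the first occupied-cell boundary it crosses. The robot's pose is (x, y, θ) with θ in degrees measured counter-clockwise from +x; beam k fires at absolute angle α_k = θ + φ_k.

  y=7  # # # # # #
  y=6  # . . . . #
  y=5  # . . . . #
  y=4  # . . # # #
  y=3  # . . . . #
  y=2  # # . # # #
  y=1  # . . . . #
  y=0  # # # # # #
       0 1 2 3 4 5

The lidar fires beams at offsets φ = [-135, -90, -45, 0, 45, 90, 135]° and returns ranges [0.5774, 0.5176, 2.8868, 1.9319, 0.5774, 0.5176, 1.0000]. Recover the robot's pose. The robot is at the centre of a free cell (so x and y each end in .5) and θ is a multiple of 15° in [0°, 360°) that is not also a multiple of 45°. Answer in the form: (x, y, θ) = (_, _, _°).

(x, y, θ) = (3.5, 3.5, 195°)

Candidates: 19 free-cell centres × 16 headings = 304 poses. Raycast each; keep the one whose scan matches to 4 dp.
  (2.5, 1.5, 150°): beam 1 = 1.9319 ≠ 0.5774 ✗
  (4.5, 1.5, 285°): beam 1 = 1.0000 ≠ 0.5774 ✗
  (2.5, 1.5, 30°): beam 1 = 0.5176 ≠ 0.5774 ✗
  (2.5, 2.5, 330°): beam 1 = 0.5176 ≠ 0.5774 ✗
  …
  (3.5, 3.5, 195°): r_1=0.5774, r_2=0.5176, r_3=2.8868, r_4=1.9319, r_5=0.5774, r_6=0.5176, r_7=1.0000 — all match ✓
Unique over the lattice → pose = (3.5, 3.5, 195°).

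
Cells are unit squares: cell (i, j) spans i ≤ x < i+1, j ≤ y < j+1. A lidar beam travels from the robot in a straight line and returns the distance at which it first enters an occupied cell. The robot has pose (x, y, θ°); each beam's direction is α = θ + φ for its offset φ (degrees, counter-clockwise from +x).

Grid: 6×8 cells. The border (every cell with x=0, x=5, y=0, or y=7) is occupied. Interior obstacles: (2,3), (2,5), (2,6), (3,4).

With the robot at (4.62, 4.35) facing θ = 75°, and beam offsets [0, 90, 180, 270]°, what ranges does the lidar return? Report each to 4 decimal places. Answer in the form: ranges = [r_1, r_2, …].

ranges = [1.4682, 0.6419, 3.4682, 0.3934]

beam 1: φ=0°, α=75°
  direction (0.2588, 0.9659); cell (4,4); t to first gridline: x 1.4682, y 0.6729 (then +3.8637 / +1.0353)
    (4,5) via y @ 0.6729
    (5,5) via x @ 1.4682  # hit
  → r_1 = 1.4682
beam 2: φ=90°, α=165°
  direction (-0.9659, 0.2588); cell (4,4); t to first gridline: x 0.6419, y 2.5114 (then +1.0353 / +3.8637)
    (3,4) via x @ 0.6419  # hit
  → r_2 = 0.6419
beam 3: φ=180°, α=255°
  direction (-0.2588, -0.9659); cell (4,4); t to first gridline: x 2.3955, y 0.3623 (then +3.8637 / +1.0353)
    (4,3) via y @ 0.3623
    (4,2) via y @ 1.3976
    (3,2) via x @ 2.3955
    (3,1) via y @ 2.4329
    (3,0) via y @ 3.4682  # hit
  → r_3 = 3.4682
beam 4: φ=270°, α=345°
  direction (0.9659, -0.2588); cell (4,4); t to first gridline: x 0.3934, y 1.3523 (then +1.0353 / +3.8637)
    (5,4) via x @ 0.3934  # hit
  → r_4 = 0.3934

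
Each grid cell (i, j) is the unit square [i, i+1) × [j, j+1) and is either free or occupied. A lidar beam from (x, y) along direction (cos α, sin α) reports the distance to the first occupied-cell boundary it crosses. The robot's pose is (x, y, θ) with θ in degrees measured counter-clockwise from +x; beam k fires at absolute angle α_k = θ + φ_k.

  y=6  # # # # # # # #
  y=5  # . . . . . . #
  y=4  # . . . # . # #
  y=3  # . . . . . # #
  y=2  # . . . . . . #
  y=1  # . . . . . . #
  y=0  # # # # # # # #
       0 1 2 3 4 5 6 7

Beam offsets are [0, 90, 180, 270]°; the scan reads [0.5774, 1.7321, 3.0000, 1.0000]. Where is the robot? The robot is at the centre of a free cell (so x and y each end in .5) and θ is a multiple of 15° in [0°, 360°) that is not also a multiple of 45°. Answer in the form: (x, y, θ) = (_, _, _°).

The pose lattice has 27·16 = 432 candidates. Test each by forward raycasting.
  (3.5, 1.5, 345°): beam 1 = 1.9319 ≠ 0.5774 ✗
  (4.5, 5.5, 75°): beam 1 = 0.5176 ≠ 0.5774 ✗
  (1.5, 5.5, 150°): beam 2 = 1.0000 ≠ 1.7321 ✗
  …
  (1.5, 2.5, 210°): r_1=0.5774, r_2=1.7321, r_3=3.0000, r_4=1.0000 — all match ✓
Unique over the lattice → pose = (1.5, 2.5, 210°).

(x, y, θ) = (1.5, 2.5, 210°)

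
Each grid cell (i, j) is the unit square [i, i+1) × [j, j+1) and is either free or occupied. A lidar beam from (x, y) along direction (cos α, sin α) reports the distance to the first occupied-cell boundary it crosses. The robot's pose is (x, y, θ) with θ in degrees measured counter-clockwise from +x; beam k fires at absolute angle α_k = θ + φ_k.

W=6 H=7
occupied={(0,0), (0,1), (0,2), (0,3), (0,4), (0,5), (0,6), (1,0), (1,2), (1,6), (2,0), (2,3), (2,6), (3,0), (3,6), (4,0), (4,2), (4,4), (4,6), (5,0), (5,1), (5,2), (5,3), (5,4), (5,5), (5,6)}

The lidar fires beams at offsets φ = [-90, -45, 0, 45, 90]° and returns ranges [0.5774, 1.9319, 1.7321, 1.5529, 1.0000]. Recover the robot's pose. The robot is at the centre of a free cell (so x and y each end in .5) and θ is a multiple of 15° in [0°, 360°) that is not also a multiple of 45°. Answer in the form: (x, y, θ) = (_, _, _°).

(x, y, θ) = (2.5, 1.5, 30°)

Enumerate (i+0.5, j+0.5, θ) over the 16 free cells and 16 admissible headings. For each, cast all 5 beams and compare to the given ranges.
  (1.5, 1.5, 240°): beam 2 = 0.5176 ≠ 1.9319 ✗
  (4.5, 3.5, 150°): beam 2 = 0.5176 ≠ 1.9319 ✗
  (2.5, 4.5, 285°): beam 1 = 1.5529 ≠ 0.5774 ✗
  (4.5, 3.5, 330°): beam 2 = 0.5176 ≠ 1.9319 ✗
  …
  (2.5, 1.5, 30°): r_1=0.5774, r_2=1.9319, r_3=1.7321, r_4=1.5529, r_5=1.0000 — all match ✓
Only this pose fits every beam.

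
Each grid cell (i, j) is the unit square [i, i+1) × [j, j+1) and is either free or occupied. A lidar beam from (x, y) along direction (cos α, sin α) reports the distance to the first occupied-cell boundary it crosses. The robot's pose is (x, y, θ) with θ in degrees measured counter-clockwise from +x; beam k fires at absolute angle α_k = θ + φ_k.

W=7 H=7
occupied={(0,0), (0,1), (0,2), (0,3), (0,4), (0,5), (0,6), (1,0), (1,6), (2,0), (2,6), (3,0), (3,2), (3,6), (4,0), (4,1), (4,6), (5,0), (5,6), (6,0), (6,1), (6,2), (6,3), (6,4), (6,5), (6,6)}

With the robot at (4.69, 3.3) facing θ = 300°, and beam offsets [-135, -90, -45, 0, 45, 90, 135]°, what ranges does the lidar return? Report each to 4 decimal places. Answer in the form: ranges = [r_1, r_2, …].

beam 1: φ=-135°, α=165°
  cosα=-0.9659 sinα=0.2588 | (4,3) | tMaxX 0.7143 tMaxY 2.7046 | tΔX 1.0353 tΔY 3.8637
    t=0.7143 [x] (3,3)
    t=1.7496 [x] (2,3)
    t=2.7046 [y] (2,4)
    t=2.7849 [x] (1,4)
    t=3.8202 [x] (0,4) — stop
  → r_1 = 3.8202
beam 2: φ=-90°, α=210°
  cosα=-0.8660 sinα=-0.5000 | (4,3) | tMaxX 0.7967 tMaxY 0.6000 | tΔX 1.1547 tΔY 2.0000
    t=0.6000 [y] (4,2)
    t=0.7967 [x] (3,2) — stop
  → r_2 = 0.7967
beam 3: φ=-45°, α=255°
  cosα=-0.2588 sinα=-0.9659 | (4,3) | tMaxX 2.6660 tMaxY 0.3106 | tΔX 3.8637 tΔY 1.0353
    t=0.3106 [y] (4,2)
    t=1.3459 [y] (4,1) — stop
  → r_3 = 1.3459
beam 4: φ=0°, α=300°
  cosα=0.5000 sinα=-0.8660 | (4,3) | tMaxX 0.6200 tMaxY 0.3464 | tΔX 2.0000 tΔY 1.1547
    t=0.3464 [y] (4,2)
    t=0.6200 [x] (5,2)
    t=1.5011 [y] (5,1)
    t=2.6200 [x] (6,1) — stop
  → r_4 = 2.6200
beam 5: φ=45°, α=345°
  cosα=0.9659 sinα=-0.2588 | (4,3) | tMaxX 0.3209 tMaxY 1.1591 | tΔX 1.0353 tΔY 3.8637
    t=0.3209 [x] (5,3)
    t=1.1591 [y] (5,2)
    t=1.3562 [x] (6,2) — stop
  → r_5 = 1.3562
beam 6: φ=90°, α=30°
  cosα=0.8660 sinα=0.5000 | (4,3) | tMaxX 0.3580 tMaxY 1.4000 | tΔX 1.1547 tΔY 2.0000
    t=0.3580 [x] (5,3)
    t=1.4000 [y] (5,4)
    t=1.5127 [x] (6,4) — stop
  → r_6 = 1.5127
beam 7: φ=135°, α=75°
  cosα=0.2588 sinα=0.9659 | (4,3) | tMaxX 1.1977 tMaxY 0.7247 | tΔX 3.8637 tΔY 1.0353
    t=0.7247 [y] (4,4)
    t=1.1977 [x] (5,4)
    t=1.7600 [y] (5,5)
    t=2.7952 [y] (5,6) — stop
  → r_7 = 2.7952

ranges = [3.8202, 0.7967, 1.3459, 2.6200, 1.3562, 1.5127, 2.7952]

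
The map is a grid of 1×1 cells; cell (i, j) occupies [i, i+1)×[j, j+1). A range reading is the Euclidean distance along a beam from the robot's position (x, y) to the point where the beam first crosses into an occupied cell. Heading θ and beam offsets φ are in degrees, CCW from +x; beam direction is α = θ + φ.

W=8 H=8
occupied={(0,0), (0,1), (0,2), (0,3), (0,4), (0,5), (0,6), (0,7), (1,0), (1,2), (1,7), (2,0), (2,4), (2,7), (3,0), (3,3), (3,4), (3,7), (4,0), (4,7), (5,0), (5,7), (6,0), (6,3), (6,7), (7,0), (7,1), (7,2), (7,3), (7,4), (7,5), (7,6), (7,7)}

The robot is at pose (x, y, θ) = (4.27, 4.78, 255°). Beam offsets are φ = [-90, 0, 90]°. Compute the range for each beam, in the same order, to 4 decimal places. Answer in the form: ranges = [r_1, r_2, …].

beam 1: φ=-90°, α=165°
  direction (-0.9659, 0.2588); cell (4,4); t to first gridline: x 0.2795, y 0.8500 (then +1.0353 / +3.8637)
    (3,4) via x @ 0.2795  # hit
  → r_1 = 0.2795
beam 2: φ=0°, α=255°
  direction (-0.2588, -0.9659); cell (4,4); t to first gridline: x 1.0432, y 0.8075 (then +3.8637 / +1.0353)
    (4,3) via y @ 0.8075
    (3,3) via x @ 1.0432  # hit
  → r_2 = 1.0432
beam 3: φ=90°, α=345°
  direction (0.9659, -0.2588); cell (4,4); t to first gridline: x 0.7558, y 3.0137 (then +1.0353 / +3.8637)
    (5,4) via x @ 0.7558
    (6,4) via x @ 1.7910
    (7,4) via x @ 2.8263  # hit
  → r_3 = 2.8263

ranges = [0.2795, 1.0432, 2.8263]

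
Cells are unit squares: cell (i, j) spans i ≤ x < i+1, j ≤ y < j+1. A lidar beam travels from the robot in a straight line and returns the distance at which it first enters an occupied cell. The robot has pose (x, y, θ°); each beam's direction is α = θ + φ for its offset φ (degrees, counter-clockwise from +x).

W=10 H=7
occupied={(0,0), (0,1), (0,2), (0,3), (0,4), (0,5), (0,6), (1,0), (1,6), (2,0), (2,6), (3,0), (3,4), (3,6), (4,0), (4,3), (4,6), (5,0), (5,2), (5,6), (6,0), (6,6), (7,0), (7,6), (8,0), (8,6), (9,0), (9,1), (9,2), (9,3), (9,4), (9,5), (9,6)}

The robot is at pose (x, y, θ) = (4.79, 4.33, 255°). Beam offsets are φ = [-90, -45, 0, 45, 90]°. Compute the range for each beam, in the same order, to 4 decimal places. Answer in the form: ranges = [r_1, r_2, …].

beam 1: φ=-90°, α=165°
  direction (-0.9659, 0.2588); cell (4,4); t to first gridline: x 0.8179, y 2.5887 (then +1.0353 / +3.8637)
    (3,4) via x @ 0.8179  # hit
  → r_1 = 0.8179
beam 2: φ=-45°, α=210°
  direction (-0.8660, -0.5000); cell (4,4); t to first gridline: x 0.9122, y 0.6600 (then +1.1547 / +2.0000)
    (4,3) via y @ 0.6600  # hit
  → r_2 = 0.6600
beam 3: φ=0°, α=255°
  direction (-0.2588, -0.9659); cell (4,4); t to first gridline: x 3.0523, y 0.3416 (then +3.8637 / +1.0353)
    (4,3) via y @ 0.3416  # hit
  → r_3 = 0.3416
beam 4: φ=45°, α=300°
  direction (0.5000, -0.8660); cell (4,4); t to first gridline: x 0.4200, y 0.3811 (then +2.0000 / +1.1547)
    (4,3) via y @ 0.3811  # hit
  → r_4 = 0.3811
beam 5: φ=90°, α=345°
  direction (0.9659, -0.2588); cell (4,4); t to first gridline: x 0.2174, y 1.2750 (then +1.0353 / +3.8637)
    (5,4) via x @ 0.2174
    (6,4) via x @ 1.2527
    (6,3) via y @ 1.2750
    (7,3) via x @ 2.2880
    (8,3) via x @ 3.3232
    (9,3) via x @ 4.3585  # hit
  → r_5 = 4.3585

ranges = [0.8179, 0.6600, 0.3416, 0.3811, 4.3585]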